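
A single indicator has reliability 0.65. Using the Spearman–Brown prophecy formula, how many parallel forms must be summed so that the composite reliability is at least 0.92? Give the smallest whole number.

k ≥ ρ*(1−ρ₁)/(ρ₁(1−ρ*)) = 0.92·0.35 / (0.65·0.08) = 6.192.
Smallest integer k = 7.

7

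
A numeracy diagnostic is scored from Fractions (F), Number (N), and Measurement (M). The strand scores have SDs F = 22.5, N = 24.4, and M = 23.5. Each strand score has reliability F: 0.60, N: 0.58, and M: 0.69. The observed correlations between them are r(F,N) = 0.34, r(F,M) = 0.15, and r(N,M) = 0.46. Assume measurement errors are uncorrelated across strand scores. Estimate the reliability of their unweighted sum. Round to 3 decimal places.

Var(F+N+M) = 22.5² + 24.4² + 23.5² + 2·[22.5·24.4·0.34 + 22.5·23.5·0.15 + 24.4·23.5·0.46] = 1653.86 + 1059.47 = 2713.33.
Because errors are independent across components, Cov(Tᵢ,Tⱼ) = Cov(Xᵢ,Xⱼ); the off-diagonal part of the true-score variance is the same as above.
True-score variance = [22.5²·0.60 + 24.4²·0.58 + 23.5²·0.69] + 1059.47 = 1030.11 + 1059.47 = 2089.58.
Reliability = 2089.58 / 2713.33 = 0.770.

0.770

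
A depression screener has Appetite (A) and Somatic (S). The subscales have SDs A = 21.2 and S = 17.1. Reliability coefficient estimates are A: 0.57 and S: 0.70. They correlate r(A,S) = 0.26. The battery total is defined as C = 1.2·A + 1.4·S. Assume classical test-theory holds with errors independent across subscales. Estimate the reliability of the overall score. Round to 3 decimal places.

Var(C) = 1.2²·21.2² + 1.4²·17.1² + 2·[1.68·21.2·17.1·0.26] = 1220.32 + 316.697 = 1537.01.
Because errors are independent across components, Cov(Tᵢ,Tⱼ) = Cov(Xᵢ,Xⱼ); the off-diagonal part of the true-score variance is the same as above.
True-score variance = [1.2²·21.2²·0.57 + 1.4²·17.1²·0.70] + 316.697 = 770.087 + 316.697 = 1086.78.
Reliability = 1086.78 / 1537.01 = 0.707.

0.707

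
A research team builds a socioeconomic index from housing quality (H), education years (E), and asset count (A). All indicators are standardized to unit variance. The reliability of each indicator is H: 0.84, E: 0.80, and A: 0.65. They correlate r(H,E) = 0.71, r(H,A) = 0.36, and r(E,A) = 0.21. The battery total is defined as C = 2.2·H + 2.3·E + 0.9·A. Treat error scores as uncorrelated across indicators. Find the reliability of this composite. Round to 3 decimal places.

Var(C) = 2.2² + 2.3² + 0.9² + 2·[5.06·0.71 + 1.98·0.36 + 2.07·0.21] = 10.94 + 9.4802 = 20.4202.
Under uncorrelated errors the observed covariances equal the true-score covariances, so only the own-variance terms attenuate.
True-score variance = [2.2²·0.84 + 2.3²·0.80 + 0.9²·0.65] + 9.4802 = 8.8241 + 9.4802 = 18.3043.
Reliability = 18.3043 / 20.4202 = 0.896.

0.896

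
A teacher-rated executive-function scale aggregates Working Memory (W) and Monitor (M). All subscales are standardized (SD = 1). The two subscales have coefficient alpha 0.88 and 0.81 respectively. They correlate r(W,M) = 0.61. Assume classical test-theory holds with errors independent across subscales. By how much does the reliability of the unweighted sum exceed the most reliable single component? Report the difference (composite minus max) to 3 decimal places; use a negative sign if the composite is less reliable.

Var(sum) = 2 + 1.22 = 3.22; true-score variance = 1.69 + 1.22 = 2.91; composite reliability = 0.9037.
Max component reliability = 0.8800.
Difference = 0.9037 − 0.8800 = 0.024.

0.024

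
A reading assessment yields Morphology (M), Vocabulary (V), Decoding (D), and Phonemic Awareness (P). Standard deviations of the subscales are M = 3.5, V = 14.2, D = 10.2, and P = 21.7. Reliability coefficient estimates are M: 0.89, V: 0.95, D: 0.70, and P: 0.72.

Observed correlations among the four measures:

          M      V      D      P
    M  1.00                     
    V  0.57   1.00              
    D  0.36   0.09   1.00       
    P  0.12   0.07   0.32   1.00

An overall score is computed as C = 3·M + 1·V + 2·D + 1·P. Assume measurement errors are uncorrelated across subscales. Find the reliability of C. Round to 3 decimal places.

0.857

Var(C) = 3²·3.5² + 14.2² + 2²·10.2² + 21.7² + 2·[3·3.5·14.2·0.57 + 6·3.5·10.2·0.36 + 3·3.5·21.7·0.12 + 2·14.2·10.2·0.09 + 14.2·21.7·0.07 + 2·10.2·21.7·0.32] = 1198.94 + 757.479 = 1956.42.
Under uncorrelated errors the observed covariances equal the true-score covariances, so only the own-variance terms attenuate.
True-score variance = [3²·3.5²·0.89 + 14.2²·0.95 + 2²·10.2²·0.70 + 21.7²·0.72] + 757.479 = 920.033 + 757.479 = 1677.51.
Reliability = 1677.51 / 1956.42 = 0.857.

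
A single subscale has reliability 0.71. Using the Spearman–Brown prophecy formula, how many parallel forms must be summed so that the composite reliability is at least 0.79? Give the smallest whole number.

k ≥ ρ*(1−ρ₁)/(ρ₁(1−ρ*)) = 0.79·0.29 / (0.71·0.21) = 1.537.
Smallest integer k = 2.

2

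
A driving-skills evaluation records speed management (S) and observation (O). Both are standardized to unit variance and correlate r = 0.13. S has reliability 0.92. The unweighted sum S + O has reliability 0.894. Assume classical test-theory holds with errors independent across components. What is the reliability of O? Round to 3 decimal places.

Var(S+O) = 2 + 2·0.13 = 2.260.
True-score variance = ρ_S + ρ_O + 2·0.13, so 0.894 = (0.92 + ρ_O + 0.26) / 2.260.
ρ_O = 0.894·2.260 − 0.92 − 0.26 = 0.840.

0.840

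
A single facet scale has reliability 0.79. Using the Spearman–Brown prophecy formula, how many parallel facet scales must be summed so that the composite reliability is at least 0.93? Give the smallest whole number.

k ≥ ρ*(1−ρ₁)/(ρ₁(1−ρ*)) = 0.93·0.21 / (0.79·0.07) = 3.532.
Smallest integer k = 4.

4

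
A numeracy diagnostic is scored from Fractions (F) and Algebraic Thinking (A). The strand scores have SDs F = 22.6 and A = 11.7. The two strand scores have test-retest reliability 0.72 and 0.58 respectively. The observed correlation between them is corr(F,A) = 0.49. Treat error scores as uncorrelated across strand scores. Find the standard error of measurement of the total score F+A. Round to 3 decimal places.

14.160

Var(total) = 647.65 + 259.132 = 906.782.
True-score variance = 447.143 + 259.132 = 706.275, so reliability = 0.7789.
Error variance = 906.782 − 706.275 = 200.507; SEM = √200.507 = 14.160.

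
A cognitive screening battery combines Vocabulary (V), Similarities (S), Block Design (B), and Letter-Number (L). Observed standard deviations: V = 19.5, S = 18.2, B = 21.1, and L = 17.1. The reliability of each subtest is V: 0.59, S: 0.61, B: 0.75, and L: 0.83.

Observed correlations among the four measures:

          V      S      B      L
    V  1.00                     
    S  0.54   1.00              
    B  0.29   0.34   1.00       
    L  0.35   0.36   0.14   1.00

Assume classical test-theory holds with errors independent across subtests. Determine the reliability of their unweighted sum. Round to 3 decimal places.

Var(V+S+B+L) = 19.5² + 18.2² + 21.1² + 17.1² + 2·[19.5·18.2·0.54 + 19.5·21.1·0.29 + 19.5·17.1·0.35 + 18.2·21.1·0.34 + 18.2·17.1·0.36 + 21.1·17.1·0.14] = 1449.11 + 1441.59 = 2890.7.
With uncorrelated errors the cross-covariances are all true-score covariance, so they carry over unchanged; only the diagonal terms shrink to ρᵢσᵢ².
True-score variance = [19.5²·0.59 + 18.2²·0.61 + 21.1²·0.75 + 17.1²·0.83] + 1441.59 = 1003.01 + 1441.59 = 2444.6.
Reliability = 2444.6 / 2890.7 = 0.846.

0.846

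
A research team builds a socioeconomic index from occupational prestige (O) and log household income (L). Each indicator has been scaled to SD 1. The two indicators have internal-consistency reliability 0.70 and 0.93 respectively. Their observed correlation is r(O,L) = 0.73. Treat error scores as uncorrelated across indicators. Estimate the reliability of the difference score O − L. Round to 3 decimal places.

Var(O−L) = 1 + 1 − 2·0.73 = 2 − 1.46 = 0.54.
With uncorrelated errors the cross-covariances are all true-score covariance, so they carry over unchanged; only the diagonal terms shrink to ρᵢσᵢ².
True-score variance = [0.70 + 0.93] − 1.46 = 1.63 − 1.46 = 0.17.
Reliability = 0.17 / 0.54 = 0.315.

0.315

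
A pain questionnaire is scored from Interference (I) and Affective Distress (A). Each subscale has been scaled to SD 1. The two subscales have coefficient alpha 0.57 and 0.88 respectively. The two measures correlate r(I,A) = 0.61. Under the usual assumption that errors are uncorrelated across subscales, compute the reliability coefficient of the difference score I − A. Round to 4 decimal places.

Var(I−A) = 1 + 1 − 2·0.61 = 2 − 1.22 = 0.78.
Because errors are independent across components, Cov(Tᵢ,Tⱼ) = Cov(Xᵢ,Xⱼ); the off-diagonal part of the true-score variance is the same as above.
True-score variance = [0.57 + 0.88] − 1.22 = 1.45 − 1.22 = 0.23.
Reliability = 0.23 / 0.78 = 0.2949.

0.2949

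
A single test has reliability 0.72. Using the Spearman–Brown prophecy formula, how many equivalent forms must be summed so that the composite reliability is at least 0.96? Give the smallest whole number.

k ≥ ρ*(1−ρ₁)/(ρ₁(1−ρ*)) = 0.96·0.28 / (0.72·0.04) = 9.333.
Smallest integer k = 10.

10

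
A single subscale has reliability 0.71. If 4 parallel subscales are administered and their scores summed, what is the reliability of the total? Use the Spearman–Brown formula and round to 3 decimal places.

0.907

ρ_k = kρ / (1 + (k−1)ρ) = 4·0.71 / (1 + 3·0.71) = 2.840 / 3.130 = 0.907.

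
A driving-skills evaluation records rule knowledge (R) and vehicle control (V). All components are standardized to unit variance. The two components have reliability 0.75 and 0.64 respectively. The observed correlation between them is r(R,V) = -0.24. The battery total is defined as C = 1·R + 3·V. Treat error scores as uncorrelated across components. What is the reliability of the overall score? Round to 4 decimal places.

0.5923

Var(C) = 1 + 3² + 2·[3·(-0.24)] = 10 − 1.44 = 8.56.
Because errors are independent across components, Cov(Tᵢ,Tⱼ) = Cov(Xᵢ,Xⱼ); the off-diagonal part of the true-score variance is the same as above.
True-score variance = [0.75 + 3²·0.64] − 1.44 = 6.51 − 1.44 = 5.07.
Reliability = 5.07 / 8.56 = 0.5923.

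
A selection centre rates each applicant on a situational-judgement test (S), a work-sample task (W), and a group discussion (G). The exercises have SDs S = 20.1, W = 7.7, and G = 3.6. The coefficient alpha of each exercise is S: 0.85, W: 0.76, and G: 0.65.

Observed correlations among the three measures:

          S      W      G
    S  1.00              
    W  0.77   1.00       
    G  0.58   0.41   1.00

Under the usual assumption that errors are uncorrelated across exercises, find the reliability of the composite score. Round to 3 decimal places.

Var(S+W+G) = 20.1² + 7.7² + 3.6² + 2·[20.1·7.7·0.77 + 20.1·3.6·0.58 + 7.7·3.6·0.41] = 476.26 + 345.014 = 821.274.
Under uncorrelated errors the observed covariances equal the true-score covariances, so only the own-variance terms attenuate.
True-score variance = [20.1²·0.85 + 7.7²·0.76 + 3.6²·0.65] + 345.014 = 396.893 + 345.014 = 741.907.
Reliability = 741.907 / 821.274 = 0.903.

0.903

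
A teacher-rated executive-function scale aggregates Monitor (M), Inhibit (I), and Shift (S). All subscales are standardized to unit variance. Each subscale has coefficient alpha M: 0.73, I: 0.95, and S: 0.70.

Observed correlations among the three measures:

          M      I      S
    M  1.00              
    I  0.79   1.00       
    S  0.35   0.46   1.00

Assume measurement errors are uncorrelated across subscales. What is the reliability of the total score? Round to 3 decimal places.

Var(M+I+S) = 3 + 2·[0.79 + 0.35 + 0.46] = 3 + 3.2 = 6.2.
Because errors are independent across components, Cov(Tᵢ,Tⱼ) = Cov(Xᵢ,Xⱼ); the off-diagonal part of the true-score variance is the same as above.
True-score variance = [0.73 + 0.95 + 0.70] + 3.2 = 2.38 + 3.2 = 5.58.
Reliability = 5.58 / 6.2 = 0.900.

0.900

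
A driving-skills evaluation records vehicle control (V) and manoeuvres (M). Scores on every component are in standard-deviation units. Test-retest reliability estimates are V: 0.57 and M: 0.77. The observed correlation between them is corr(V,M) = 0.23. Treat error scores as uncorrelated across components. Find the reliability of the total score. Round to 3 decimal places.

0.732

Var(V+M) = 2 + 2·[0.23] = 2 + 0.46 = 2.46.
Under uncorrelated errors the observed covariances equal the true-score covariances, so only the own-variance terms attenuate.
True-score variance = [0.57 + 0.77] + 0.46 = 1.34 + 0.46 = 1.8.
Reliability = 1.8 / 2.46 = 0.732.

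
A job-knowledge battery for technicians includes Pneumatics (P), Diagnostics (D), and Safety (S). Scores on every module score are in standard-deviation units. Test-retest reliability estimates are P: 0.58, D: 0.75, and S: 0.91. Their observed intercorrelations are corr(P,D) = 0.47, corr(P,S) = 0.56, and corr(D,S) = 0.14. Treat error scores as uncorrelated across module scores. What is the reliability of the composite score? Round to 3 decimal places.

0.858

Var(P+D+S) = 3 + 2·[0.47 + 0.56 + 0.14] = 3 + 2.34 = 5.34.
With uncorrelated errors the cross-covariances are all true-score covariance, so they carry over unchanged; only the diagonal terms shrink to ρᵢσᵢ².
True-score variance = [0.58 + 0.75 + 0.91] + 2.34 = 2.24 + 2.34 = 4.58.
Reliability = 4.58 / 5.34 = 0.858.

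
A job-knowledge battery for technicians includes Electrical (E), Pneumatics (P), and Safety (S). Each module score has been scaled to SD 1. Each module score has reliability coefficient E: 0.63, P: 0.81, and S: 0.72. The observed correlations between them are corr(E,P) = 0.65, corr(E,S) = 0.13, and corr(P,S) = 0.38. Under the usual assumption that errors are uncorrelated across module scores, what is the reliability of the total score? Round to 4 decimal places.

0.8421

Var(E+P+S) = 3 + 2·[0.65 + 0.13 + 0.38] = 3 + 2.32 = 5.32.
Under uncorrelated errors the observed covariances equal the true-score covariances, so only the own-variance terms attenuate.
True-score variance = [0.63 + 0.81 + 0.72] + 2.32 = 2.16 + 2.32 = 4.48.
Reliability = 4.48 / 5.32 = 0.8421.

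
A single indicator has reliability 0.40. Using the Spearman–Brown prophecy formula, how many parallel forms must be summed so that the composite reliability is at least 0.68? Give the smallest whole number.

k ≥ ρ*(1−ρ₁)/(ρ₁(1−ρ*)) = 0.68·0.60 / (0.40·0.32) = 3.188.
Smallest integer k = 4.

4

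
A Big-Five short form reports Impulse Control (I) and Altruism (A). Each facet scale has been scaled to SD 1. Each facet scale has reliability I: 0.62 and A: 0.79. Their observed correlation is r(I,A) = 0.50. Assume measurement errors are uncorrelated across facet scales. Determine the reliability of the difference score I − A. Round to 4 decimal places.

0.4100

Var(I−A) = 1 + 1 − 2·0.50 = 2 − 1 = 1.
Because errors are independent across components, Cov(Tᵢ,Tⱼ) = Cov(Xᵢ,Xⱼ); the off-diagonal part of the true-score variance is the same as above.
True-score variance = [0.62 + 0.79] − 1 = 1.41 − 1 = 0.41.
Reliability = 0.41 / 1 = 0.4100.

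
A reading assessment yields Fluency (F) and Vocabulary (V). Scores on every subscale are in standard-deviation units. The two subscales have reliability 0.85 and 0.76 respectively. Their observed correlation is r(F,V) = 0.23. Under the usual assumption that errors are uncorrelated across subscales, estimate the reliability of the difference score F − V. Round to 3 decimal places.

Var(F−V) = 1 + 1 − 2·0.23 = 2 − 0.46 = 1.54.
Because errors are independent across components, Cov(Tᵢ,Tⱼ) = Cov(Xᵢ,Xⱼ); the off-diagonal part of the true-score variance is the same as above.
True-score variance = [0.85 + 0.76] − 0.46 = 1.61 − 0.46 = 1.15.
Reliability = 1.15 / 1.54 = 0.747.

0.747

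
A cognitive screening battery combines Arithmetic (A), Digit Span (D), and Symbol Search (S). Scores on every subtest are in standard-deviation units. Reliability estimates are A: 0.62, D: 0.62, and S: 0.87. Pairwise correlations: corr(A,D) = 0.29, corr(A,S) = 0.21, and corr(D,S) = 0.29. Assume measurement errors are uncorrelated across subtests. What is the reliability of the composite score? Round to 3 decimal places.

Var(A+D+S) = 3 + 2·[0.29 + 0.21 + 0.29] = 3 + 1.58 = 4.58.
Because errors are independent across components, Cov(Tᵢ,Tⱼ) = Cov(Xᵢ,Xⱼ); the off-diagonal part of the true-score variance is the same as above.
True-score variance = [0.62 + 0.62 + 0.87] + 1.58 = 2.11 + 1.58 = 3.69.
Reliability = 3.69 / 4.58 = 0.806.

0.806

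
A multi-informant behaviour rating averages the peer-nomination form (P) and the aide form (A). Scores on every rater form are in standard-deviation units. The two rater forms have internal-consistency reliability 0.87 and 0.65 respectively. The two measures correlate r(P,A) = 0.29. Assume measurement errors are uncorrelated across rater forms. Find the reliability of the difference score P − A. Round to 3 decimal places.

Var(P−A) = 1 + 1 − 2·0.29 = 2 − 0.58 = 1.42.
With uncorrelated errors the cross-covariances are all true-score covariance, so they carry over unchanged; only the diagonal terms shrink to ρᵢσᵢ².
True-score variance = [0.87 + 0.65] − 0.58 = 1.52 − 0.58 = 0.94.
Reliability = 0.94 / 1.42 = 0.662.

0.662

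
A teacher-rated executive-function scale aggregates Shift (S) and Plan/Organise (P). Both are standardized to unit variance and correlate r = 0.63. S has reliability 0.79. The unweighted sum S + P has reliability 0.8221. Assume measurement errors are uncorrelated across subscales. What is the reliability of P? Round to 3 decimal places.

Var(S+P) = 2 + 2·0.63 = 3.260.
True-score variance = ρ_S + ρ_P + 2·0.63, so 0.8221 = (0.79 + ρ_P + 1.26) / 3.260.
ρ_P = 0.8221·3.260 − 0.79 − 1.26 = 0.630.

0.630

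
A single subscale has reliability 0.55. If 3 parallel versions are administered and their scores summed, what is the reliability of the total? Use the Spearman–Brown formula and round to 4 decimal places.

0.7857

ρ_k = kρ / (1 + (k−1)ρ) = 3·0.55 / (1 + 2·0.55) = 1.650 / 2.100 = 0.7857.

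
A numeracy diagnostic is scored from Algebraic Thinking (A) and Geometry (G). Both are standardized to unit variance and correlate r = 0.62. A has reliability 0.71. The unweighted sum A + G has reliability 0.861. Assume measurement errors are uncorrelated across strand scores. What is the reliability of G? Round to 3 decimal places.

0.840

Var(A+G) = 2 + 2·0.62 = 3.240.
True-score variance = ρ_A + ρ_G + 2·0.62, so 0.861 = (0.71 + ρ_G + 1.24) / 3.240.
ρ_G = 0.861·3.240 − 0.71 − 1.24 = 0.840.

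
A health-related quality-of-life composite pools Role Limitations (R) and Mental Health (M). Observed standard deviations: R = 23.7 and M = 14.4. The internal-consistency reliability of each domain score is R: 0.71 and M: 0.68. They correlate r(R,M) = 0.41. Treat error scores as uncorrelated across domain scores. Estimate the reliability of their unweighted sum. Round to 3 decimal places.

Var(R+M) = 23.7² + 14.4² + 2·[23.7·14.4·0.41] = 769.05 + 279.85 = 1048.9.
Because errors are independent across components, Cov(Tᵢ,Tⱼ) = Cov(Xᵢ,Xⱼ); the off-diagonal part of the true-score variance is the same as above.
True-score variance = [23.7²·0.71 + 14.4²·0.68] + 279.85 = 539.805 + 279.85 = 819.654.
Reliability = 819.654 / 1048.9 = 0.781.

0.781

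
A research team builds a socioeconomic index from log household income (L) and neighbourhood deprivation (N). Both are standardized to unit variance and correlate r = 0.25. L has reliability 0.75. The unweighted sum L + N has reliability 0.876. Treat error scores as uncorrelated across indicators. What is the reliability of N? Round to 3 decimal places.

0.940

Var(L+N) = 2 + 2·0.25 = 2.500.
True-score variance = ρ_L + ρ_N + 2·0.25, so 0.876 = (0.75 + ρ_N + 0.50) / 2.500.
ρ_N = 0.876·2.500 − 0.75 − 0.50 = 0.940.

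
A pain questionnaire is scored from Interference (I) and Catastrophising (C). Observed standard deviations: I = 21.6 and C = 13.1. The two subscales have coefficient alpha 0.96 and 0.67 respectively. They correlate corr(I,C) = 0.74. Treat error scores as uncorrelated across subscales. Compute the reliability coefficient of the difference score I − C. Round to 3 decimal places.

0.657

Var(I−C) = 21.6² + 13.1² − 2·21.6·13.1·0.74 = 638.17 − 418.781 = 219.389.
Because errors are independent across components, Cov(Tᵢ,Tⱼ) = Cov(Xᵢ,Xⱼ); the off-diagonal part of the true-score variance is the same as above.
True-score variance = [21.6²·0.96 + 13.1²·0.67] − 418.781 = 562.876 − 418.781 = 144.096.
Reliability = 144.096 / 219.389 = 0.657.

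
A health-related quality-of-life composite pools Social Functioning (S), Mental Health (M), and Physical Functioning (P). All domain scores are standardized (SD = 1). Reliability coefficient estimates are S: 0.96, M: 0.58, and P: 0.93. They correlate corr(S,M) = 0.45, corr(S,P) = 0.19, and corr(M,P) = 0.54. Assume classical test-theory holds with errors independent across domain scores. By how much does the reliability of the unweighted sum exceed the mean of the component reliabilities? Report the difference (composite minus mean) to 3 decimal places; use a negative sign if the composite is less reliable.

Var(sum) = 3 + 2.36 = 5.36; true-score variance = 2.47 + 2.36 = 4.83; composite reliability = 0.9011.
Mean component reliability = 0.8233.
Difference = 0.9011 − 0.8233 = 0.078.

0.078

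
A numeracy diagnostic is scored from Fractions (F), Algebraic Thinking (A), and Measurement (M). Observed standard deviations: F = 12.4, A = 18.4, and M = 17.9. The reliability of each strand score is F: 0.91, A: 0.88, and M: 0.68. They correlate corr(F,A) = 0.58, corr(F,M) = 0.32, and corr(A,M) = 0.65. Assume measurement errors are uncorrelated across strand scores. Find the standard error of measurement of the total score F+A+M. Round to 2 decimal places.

Var(total) = 812.73 + 834.888 = 1647.62.
True-score variance = 655.733 + 834.888 = 1490.62, so reliability = 0.9047.
Error variance = 1647.62 − 1490.62 = 156.997; SEM = √156.997 = 12.53.

12.53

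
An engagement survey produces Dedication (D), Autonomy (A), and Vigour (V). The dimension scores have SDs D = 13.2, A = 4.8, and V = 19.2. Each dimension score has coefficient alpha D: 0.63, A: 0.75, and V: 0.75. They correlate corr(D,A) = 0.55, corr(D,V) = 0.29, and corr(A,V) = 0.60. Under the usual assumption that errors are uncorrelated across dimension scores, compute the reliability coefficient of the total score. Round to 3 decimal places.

0.818

Var(D+A+V) = 13.2² + 4.8² + 19.2² + 2·[13.2·4.8·0.55 + 13.2·19.2·0.29 + 4.8·19.2·0.60] = 565.92 + 327.283 = 893.203.
With uncorrelated errors the cross-covariances are all true-score covariance, so they carry over unchanged; only the diagonal terms shrink to ρᵢσᵢ².
True-score variance = [13.2²·0.63 + 4.8²·0.75 + 19.2²·0.75] + 327.283 = 403.531 + 327.283 = 730.814.
Reliability = 730.814 / 893.203 = 0.818.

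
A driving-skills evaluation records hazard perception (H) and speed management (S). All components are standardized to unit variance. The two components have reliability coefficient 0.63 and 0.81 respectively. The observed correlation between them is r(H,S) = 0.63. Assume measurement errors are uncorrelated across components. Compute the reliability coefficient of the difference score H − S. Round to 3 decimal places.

0.243

Var(H−S) = 1 + 1 − 2·0.63 = 2 − 1.26 = 0.74.
With uncorrelated errors the cross-covariances are all true-score covariance, so they carry over unchanged; only the diagonal terms shrink to ρᵢσᵢ².
True-score variance = [0.63 + 0.81] − 1.26 = 1.44 − 1.26 = 0.18.
Reliability = 0.18 / 0.74 = 0.243.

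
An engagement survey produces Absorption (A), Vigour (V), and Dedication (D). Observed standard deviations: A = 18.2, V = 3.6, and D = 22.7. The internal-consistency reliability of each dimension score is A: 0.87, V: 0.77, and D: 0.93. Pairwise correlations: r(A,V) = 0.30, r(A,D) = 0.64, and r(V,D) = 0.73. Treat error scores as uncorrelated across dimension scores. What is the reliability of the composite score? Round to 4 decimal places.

0.9469

Var(A+V+D) = 18.2² + 3.6² + 22.7² + 2·[18.2·3.6·0.30 + 18.2·22.7·0.64 + 3.6·22.7·0.73] = 859.49 + 687.442 = 1546.93.
With uncorrelated errors the cross-covariances are all true-score covariance, so they carry over unchanged; only the diagonal terms shrink to ρᵢσᵢ².
True-score variance = [18.2²·0.87 + 3.6²·0.77 + 22.7²·0.93] + 687.442 = 777.378 + 687.442 = 1464.82.
Reliability = 1464.82 / 1546.93 = 0.9469.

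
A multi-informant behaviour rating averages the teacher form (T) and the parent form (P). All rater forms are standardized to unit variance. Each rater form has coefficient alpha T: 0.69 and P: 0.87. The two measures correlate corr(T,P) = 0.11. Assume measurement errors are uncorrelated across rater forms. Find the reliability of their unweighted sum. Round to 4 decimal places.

0.8018

Var(T+P) = 2 + 2·[0.11] = 2 + 0.22 = 2.22.
Because errors are independent across components, Cov(Tᵢ,Tⱼ) = Cov(Xᵢ,Xⱼ); the off-diagonal part of the true-score variance is the same as above.
True-score variance = [0.69 + 0.87] + 0.22 = 1.56 + 0.22 = 1.78.
Reliability = 1.78 / 2.22 = 0.8018.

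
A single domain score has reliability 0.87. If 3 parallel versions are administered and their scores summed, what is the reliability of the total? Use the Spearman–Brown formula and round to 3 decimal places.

ρ_k = kρ / (1 + (k−1)ρ) = 3·0.87 / (1 + 2·0.87) = 2.610 / 2.740 = 0.953.

0.953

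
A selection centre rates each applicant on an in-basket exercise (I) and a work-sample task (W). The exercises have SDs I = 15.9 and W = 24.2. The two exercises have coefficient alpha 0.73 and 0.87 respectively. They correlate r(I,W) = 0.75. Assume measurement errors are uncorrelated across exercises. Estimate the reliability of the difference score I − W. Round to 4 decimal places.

0.4474

Var(I−W) = 15.9² + 24.2² − 2·15.9·24.2·0.75 = 838.45 − 577.17 = 261.28.
Under uncorrelated errors the observed covariances equal the true-score covariances, so only the own-variance terms attenuate.
True-score variance = [15.9²·0.73 + 24.2²·0.87] − 577.17 = 694.058 − 577.17 = 116.888.
Reliability = 116.888 / 261.28 = 0.4474.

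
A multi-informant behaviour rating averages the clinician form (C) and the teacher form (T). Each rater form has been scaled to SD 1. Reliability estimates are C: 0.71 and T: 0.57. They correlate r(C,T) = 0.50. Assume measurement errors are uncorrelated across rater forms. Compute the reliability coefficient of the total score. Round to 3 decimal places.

Var(C+T) = 2 + 2·[0.50] = 2 + 1 = 3.
Because errors are independent across components, Cov(Tᵢ,Tⱼ) = Cov(Xᵢ,Xⱼ); the off-diagonal part of the true-score variance is the same as above.
True-score variance = [0.71 + 0.57] + 1 = 1.28 + 1 = 2.28.
Reliability = 2.28 / 3 = 0.760.

0.760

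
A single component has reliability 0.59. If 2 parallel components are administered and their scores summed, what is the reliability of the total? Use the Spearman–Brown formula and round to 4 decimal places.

0.7421

ρ_k = kρ / (1 + (k−1)ρ) = 2·0.59 / (1 + 1·0.59) = 1.180 / 1.590 = 0.7421.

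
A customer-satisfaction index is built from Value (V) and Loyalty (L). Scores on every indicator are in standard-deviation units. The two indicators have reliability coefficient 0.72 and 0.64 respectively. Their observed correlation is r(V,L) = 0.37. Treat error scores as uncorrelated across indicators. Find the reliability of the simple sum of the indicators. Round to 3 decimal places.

Var(V+L) = 2 + 2·[0.37] = 2 + 0.74 = 2.74.
Under uncorrelated errors the observed covariances equal the true-score covariances, so only the own-variance terms attenuate.
True-score variance = [0.72 + 0.64] + 0.74 = 1.36 + 0.74 = 2.1.
Reliability = 2.1 / 2.74 = 0.766.

0.766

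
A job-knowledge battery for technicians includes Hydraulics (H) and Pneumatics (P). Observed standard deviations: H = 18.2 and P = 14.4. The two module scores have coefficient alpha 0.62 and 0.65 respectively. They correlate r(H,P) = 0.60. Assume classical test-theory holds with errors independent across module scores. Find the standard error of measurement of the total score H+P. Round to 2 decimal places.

Var(total) = 538.6 + 314.496 = 853.096.
True-score variance = 340.153 + 314.496 = 654.649, so reliability = 0.7674.
Error variance = 853.096 − 654.649 = 198.447; SEM = √198.447 = 14.09.

14.09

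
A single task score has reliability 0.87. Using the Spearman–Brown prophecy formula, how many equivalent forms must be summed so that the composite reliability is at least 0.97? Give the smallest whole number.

5

k ≥ ρ*(1−ρ₁)/(ρ₁(1−ρ*)) = 0.97·0.13 / (0.87·0.03) = 4.831.
Smallest integer k = 5.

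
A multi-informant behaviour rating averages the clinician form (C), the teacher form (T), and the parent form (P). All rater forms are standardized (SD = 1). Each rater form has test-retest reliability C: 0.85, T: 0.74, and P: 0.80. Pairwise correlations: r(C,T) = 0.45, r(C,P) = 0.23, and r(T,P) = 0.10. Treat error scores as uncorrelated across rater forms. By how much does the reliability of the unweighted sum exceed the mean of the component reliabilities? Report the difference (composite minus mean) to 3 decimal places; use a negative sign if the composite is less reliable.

0.070

Var(sum) = 3 + 1.56 = 4.56; true-score variance = 2.39 + 1.56 = 3.95; composite reliability = 0.8662.
Mean component reliability = 0.7967.
Difference = 0.8662 − 0.7967 = 0.070.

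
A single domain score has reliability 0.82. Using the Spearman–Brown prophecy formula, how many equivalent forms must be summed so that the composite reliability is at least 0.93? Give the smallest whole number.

k ≥ ρ*(1−ρ₁)/(ρ₁(1−ρ*)) = 0.93·0.18 / (0.82·0.07) = 2.916.
Smallest integer k = 3.

3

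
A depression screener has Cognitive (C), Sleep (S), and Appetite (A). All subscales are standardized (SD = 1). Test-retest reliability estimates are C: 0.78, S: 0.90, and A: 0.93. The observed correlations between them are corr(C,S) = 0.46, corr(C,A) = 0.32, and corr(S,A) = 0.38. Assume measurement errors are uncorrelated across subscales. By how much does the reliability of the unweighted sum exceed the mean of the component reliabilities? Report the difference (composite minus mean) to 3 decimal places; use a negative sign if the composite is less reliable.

0.057

Var(sum) = 3 + 2.32 = 5.32; true-score variance = 2.61 + 2.32 = 4.93; composite reliability = 0.9267.
Mean component reliability = 0.8700.
Difference = 0.9267 − 0.8700 = 0.057.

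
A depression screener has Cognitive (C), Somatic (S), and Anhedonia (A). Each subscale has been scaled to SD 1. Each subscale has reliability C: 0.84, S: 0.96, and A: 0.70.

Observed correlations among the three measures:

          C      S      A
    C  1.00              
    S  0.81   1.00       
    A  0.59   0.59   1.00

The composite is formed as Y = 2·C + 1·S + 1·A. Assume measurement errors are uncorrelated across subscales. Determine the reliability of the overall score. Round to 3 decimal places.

0.923

Var(Y) = 2² + 1 + 1 + 2·[2·0.81 + 2·0.59 + 0.59] = 6 + 6.78 = 12.78.
Under uncorrelated errors the observed covariances equal the true-score covariances, so only the own-variance terms attenuate.
True-score variance = [2²·0.84 + 0.96 + 0.70] + 6.78 = 5.02 + 6.78 = 11.8.
Reliability = 11.8 / 12.78 = 0.923.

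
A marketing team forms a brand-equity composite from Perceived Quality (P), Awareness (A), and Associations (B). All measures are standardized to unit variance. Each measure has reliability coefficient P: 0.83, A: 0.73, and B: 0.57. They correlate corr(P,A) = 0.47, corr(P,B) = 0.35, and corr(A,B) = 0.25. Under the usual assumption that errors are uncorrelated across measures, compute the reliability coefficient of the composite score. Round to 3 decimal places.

0.831

Var(P+A+B) = 3 + 2·[0.47 + 0.35 + 0.25] = 3 + 2.14 = 5.14.
Because errors are independent across components, Cov(Tᵢ,Tⱼ) = Cov(Xᵢ,Xⱼ); the off-diagonal part of the true-score variance is the same as above.
True-score variance = [0.83 + 0.73 + 0.57] + 2.14 = 2.13 + 2.14 = 4.27.
Reliability = 4.27 / 5.14 = 0.831.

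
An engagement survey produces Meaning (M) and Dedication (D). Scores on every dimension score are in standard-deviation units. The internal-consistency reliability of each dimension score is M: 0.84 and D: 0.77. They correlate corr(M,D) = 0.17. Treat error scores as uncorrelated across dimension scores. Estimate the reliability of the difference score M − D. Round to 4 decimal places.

Var(M−D) = 1 + 1 − 2·0.17 = 2 − 0.34 = 1.66.
Because errors are independent across components, Cov(Tᵢ,Tⱼ) = Cov(Xᵢ,Xⱼ); the off-diagonal part of the true-score variance is the same as above.
True-score variance = [0.84 + 0.77] − 0.34 = 1.61 − 0.34 = 1.27.
Reliability = 1.27 / 1.66 = 0.7651.

0.7651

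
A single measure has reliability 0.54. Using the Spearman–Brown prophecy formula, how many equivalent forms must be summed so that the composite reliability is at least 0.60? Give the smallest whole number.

2

k ≥ ρ*(1−ρ₁)/(ρ₁(1−ρ*)) = 0.60·0.46 / (0.54·0.40) = 1.278.
Smallest integer k = 2.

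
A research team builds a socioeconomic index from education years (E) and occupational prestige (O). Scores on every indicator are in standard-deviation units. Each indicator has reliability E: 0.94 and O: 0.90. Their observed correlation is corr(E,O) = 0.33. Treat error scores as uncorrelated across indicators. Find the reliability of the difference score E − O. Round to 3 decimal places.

Var(E−O) = 1 + 1 − 2·0.33 = 2 − 0.66 = 1.34.
Under uncorrelated errors the observed covariances equal the true-score covariances, so only the own-variance terms attenuate.
True-score variance = [0.94 + 0.90] − 0.66 = 1.84 − 0.66 = 1.18.
Reliability = 1.18 / 1.34 = 0.881.

0.881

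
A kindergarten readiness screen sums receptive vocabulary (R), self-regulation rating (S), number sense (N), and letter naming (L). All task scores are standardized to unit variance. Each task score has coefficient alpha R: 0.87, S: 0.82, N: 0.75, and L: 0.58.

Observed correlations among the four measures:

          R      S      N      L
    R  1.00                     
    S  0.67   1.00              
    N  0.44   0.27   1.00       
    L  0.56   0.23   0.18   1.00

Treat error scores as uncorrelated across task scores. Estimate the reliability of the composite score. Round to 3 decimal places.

Var(R+S+N+L) = 4 + 2·[0.67 + 0.44 + 0.56 + 0.27 + 0.23 + 0.18] = 4 + 4.7 = 8.7.
Because errors are independent across components, Cov(Tᵢ,Tⱼ) = Cov(Xᵢ,Xⱼ); the off-diagonal part of the true-score variance is the same as above.
True-score variance = [0.87 + 0.82 + 0.75 + 0.58] + 4.7 = 3.02 + 4.7 = 7.72.
Reliability = 7.72 / 8.7 = 0.887.

0.887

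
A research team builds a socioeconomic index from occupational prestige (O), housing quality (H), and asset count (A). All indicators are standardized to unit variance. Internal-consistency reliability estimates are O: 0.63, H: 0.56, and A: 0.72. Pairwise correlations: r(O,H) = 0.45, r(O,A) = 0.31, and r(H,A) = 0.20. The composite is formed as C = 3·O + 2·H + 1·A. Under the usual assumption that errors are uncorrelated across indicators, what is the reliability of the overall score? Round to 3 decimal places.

0.757

Var(C) = 3² + 2² + 1 + 2·[6·0.45 + 3·0.31 + 2·0.20] = 14 + 8.06 = 22.06.
Because errors are independent across components, Cov(Tᵢ,Tⱼ) = Cov(Xᵢ,Xⱼ); the off-diagonal part of the true-score variance is the same as above.
True-score variance = [3²·0.63 + 2²·0.56 + 0.72] + 8.06 = 8.63 + 8.06 = 16.69.
Reliability = 16.69 / 22.06 = 0.757.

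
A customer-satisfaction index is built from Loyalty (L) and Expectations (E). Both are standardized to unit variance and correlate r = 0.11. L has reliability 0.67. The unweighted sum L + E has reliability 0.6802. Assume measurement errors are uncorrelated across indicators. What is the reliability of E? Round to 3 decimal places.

0.620

Var(L+E) = 2 + 2·0.11 = 2.220.
True-score variance = ρ_L + ρ_E + 2·0.11, so 0.6802 = (0.67 + ρ_E + 0.22) / 2.220.
ρ_E = 0.6802·2.220 − 0.67 − 0.22 = 0.620.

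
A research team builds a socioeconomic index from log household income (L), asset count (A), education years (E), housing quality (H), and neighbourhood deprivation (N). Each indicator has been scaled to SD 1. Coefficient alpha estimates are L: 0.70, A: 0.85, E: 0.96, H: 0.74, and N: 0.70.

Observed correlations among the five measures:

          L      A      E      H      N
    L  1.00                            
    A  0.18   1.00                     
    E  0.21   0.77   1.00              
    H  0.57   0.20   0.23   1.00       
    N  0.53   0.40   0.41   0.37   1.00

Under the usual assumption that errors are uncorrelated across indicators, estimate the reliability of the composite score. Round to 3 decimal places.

0.918

Var(L+A+E+H+N) = 5 + 2·[0.18 + 0.21 + 0.57 + 0.53 + 0.77 + 0.20 + 0.40 + 0.23 + 0.41 + 0.37] = 5 + 7.74 = 12.74.
With uncorrelated errors the cross-covariances are all true-score covariance, so they carry over unchanged; only the diagonal terms shrink to ρᵢσᵢ².
True-score variance = [0.70 + 0.85 + 0.96 + 0.74 + 0.70] + 7.74 = 3.95 + 7.74 = 11.69.
Reliability = 11.69 / 12.74 = 0.918.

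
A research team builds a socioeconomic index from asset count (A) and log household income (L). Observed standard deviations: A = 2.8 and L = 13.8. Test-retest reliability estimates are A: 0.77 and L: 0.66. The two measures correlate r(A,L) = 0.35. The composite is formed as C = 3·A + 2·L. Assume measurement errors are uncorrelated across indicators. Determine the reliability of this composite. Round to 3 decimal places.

Var(C) = 3²·2.8² + 2²·13.8² + 2·[6·2.8·13.8·0.35] = 832.32 + 162.288 = 994.608.
Under uncorrelated errors the observed covariances equal the true-score covariances, so only the own-variance terms attenuate.
True-score variance = [3²·2.8²·0.77 + 2²·13.8²·0.66] + 162.288 = 557.093 + 162.288 = 719.381.
Reliability = 719.381 / 994.608 = 0.723.

0.723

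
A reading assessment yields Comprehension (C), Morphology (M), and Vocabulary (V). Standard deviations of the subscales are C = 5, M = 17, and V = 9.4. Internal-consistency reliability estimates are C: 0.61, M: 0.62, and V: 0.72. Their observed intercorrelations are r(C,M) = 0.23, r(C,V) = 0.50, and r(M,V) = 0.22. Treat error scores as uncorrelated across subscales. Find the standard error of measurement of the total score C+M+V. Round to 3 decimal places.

Var(total) = 402.36 + 156.412 = 558.772.
True-score variance = 258.049 + 156.412 = 414.461, so reliability = 0.7417.
Error variance = 558.772 − 414.461 = 144.311; SEM = √144.311 = 12.013.

12.013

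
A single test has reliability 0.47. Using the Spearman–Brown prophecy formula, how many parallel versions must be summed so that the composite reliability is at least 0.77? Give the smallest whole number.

4

k ≥ ρ*(1−ρ₁)/(ρ₁(1−ρ*)) = 0.77·0.53 / (0.47·0.23) = 3.775.
Smallest integer k = 4.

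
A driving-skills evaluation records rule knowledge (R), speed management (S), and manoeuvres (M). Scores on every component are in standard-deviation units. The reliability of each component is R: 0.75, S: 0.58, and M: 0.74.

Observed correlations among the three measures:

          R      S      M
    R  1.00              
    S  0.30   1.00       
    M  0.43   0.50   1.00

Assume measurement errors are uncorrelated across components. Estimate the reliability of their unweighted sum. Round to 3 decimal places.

0.830

Var(R+S+M) = 3 + 2·[0.30 + 0.43 + 0.50] = 3 + 2.46 = 5.46.
With uncorrelated errors the cross-covariances are all true-score covariance, so they carry over unchanged; only the diagonal terms shrink to ρᵢσᵢ².
True-score variance = [0.75 + 0.58 + 0.74] + 2.46 = 2.07 + 2.46 = 4.53.
Reliability = 4.53 / 5.46 = 0.830.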